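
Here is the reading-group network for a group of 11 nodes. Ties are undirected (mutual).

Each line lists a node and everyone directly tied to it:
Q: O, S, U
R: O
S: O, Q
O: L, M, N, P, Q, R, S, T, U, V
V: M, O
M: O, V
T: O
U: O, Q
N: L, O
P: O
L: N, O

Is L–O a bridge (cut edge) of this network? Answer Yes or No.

Even without that edge, L still reaches O via L – N – O, so the network stays connected. Not a bridge.

No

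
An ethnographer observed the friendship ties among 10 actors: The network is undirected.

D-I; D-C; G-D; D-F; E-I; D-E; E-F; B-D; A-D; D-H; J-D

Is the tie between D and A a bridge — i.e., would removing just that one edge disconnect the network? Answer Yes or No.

Without the D–A edge there is no alternate route between D and A, so the network disconnects. It is a bridge.

Yes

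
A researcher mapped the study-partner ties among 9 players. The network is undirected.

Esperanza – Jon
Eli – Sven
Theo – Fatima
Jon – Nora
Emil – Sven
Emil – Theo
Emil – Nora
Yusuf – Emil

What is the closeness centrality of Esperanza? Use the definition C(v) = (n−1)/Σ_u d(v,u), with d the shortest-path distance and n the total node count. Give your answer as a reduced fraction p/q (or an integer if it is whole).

Distances from Esperanza: Eli:5, Emil:3, Fatima:5, Jon:1, Nora:2, Sven:4, Theo:4, Yusuf:4. Sum = 28.
n = 9, so closeness = 8/28 = 2/7.

2/7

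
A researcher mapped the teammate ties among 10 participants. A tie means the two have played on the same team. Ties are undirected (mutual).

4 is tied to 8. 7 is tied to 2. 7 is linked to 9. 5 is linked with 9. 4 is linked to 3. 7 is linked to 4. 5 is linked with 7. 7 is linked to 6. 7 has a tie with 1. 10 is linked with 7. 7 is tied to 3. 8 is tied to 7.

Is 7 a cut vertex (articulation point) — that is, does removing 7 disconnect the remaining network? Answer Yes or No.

Yes

Removing 7 leaves {3, 4, and 8} with no path to {10}, so the network splits into 6 components. 7 is a cut vertex.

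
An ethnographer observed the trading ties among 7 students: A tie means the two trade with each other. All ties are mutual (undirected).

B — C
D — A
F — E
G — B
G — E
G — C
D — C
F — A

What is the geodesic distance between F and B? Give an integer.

3

One shortest route is F – E – G – B, which uses 3 edges, and at distance 2 from F we only reach {D, G}, which does not include B. So d(F,B) = 3.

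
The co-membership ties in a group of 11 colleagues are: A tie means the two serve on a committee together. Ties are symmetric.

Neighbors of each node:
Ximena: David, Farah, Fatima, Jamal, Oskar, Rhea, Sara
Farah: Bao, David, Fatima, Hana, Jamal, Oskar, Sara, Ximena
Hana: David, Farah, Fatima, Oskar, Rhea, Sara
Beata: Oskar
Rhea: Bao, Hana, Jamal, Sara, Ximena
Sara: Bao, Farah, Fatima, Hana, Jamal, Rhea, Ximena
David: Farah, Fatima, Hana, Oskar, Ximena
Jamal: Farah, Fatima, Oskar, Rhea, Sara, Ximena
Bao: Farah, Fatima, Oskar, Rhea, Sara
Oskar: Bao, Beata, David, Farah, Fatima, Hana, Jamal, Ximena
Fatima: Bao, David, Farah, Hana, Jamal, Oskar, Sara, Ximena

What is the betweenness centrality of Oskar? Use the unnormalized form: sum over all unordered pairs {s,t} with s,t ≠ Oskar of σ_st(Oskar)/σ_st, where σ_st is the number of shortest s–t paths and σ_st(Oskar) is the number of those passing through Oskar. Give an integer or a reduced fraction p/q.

Pairs whose geodesics pass through Oskar — Farah–Beata: 1; Rhea–Beata: 4/4; Sara–Beata: 6/6; Beata–David: 1; Beata–Fatima: 1; Beata–Ximena: 1; Beata–Jamal: 1; Beata–Hana: 1; Beata–Bao: 1; David–Jamal: 1/4; David–Bao: 1/3; Ximena–Hana: 1/6; Ximena–Bao: 1/5; Jamal–Hana: 1/5 … (+2 more pairs).
All other pairs contribute 0.
Summing the contributions gives betweenness(Oskar) = 211/20.

211/20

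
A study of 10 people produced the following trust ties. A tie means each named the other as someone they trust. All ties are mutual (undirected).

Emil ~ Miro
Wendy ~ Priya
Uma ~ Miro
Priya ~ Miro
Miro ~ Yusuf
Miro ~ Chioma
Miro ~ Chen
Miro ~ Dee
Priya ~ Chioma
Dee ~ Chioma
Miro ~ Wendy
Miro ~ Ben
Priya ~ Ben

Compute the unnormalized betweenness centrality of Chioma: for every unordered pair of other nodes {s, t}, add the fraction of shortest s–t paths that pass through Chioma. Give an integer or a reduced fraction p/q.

Pairs whose geodesics pass through Chioma — Priya–Dee: 1/2.
All other pairs contribute 0.
Summing the contributions gives betweenness(Chioma) = 1/2.

1/2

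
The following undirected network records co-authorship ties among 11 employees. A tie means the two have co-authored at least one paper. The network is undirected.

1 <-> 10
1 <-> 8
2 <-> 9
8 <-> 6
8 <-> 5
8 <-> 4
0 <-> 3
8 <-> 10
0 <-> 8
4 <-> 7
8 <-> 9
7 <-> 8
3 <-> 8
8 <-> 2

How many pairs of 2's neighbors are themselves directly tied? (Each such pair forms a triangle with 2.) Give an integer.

2's neighbors: 8 and 9.
Neighbor pairs that are themselves tied: 2–8–9. Each forms one triangle with 2, for 1 in total.

1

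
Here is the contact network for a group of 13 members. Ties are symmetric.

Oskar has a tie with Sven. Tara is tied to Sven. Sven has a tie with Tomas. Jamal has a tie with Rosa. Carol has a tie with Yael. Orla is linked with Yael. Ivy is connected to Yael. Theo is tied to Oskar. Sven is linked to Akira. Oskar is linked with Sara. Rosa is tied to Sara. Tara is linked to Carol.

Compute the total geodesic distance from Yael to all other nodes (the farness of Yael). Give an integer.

Distances from Yael: Akira:4, Carol:1, Ivy:1, Jamal:7, Orla:1, Oskar:4, Rosa:6, Sara:5, Sven:3, Tara:2, Theo:5, Tomas:4.
Sum = 4 + 1 + 1 + 7 + 1 + 4 + 6 + 5 + 3 + 2 + 5 + 4 = 43.

43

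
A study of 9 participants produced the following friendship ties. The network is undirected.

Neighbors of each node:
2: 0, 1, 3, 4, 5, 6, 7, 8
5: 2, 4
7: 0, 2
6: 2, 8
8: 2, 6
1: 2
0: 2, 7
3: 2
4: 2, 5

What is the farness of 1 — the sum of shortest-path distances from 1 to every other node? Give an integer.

15

Distances from 1: 0:2, 2:1, 3:2, 4:2, 5:2, 6:2, 7:2, 8:2.
Sum = 2 + 1 + 2 + 2 + 2 + 2 + 2 + 2 = 15.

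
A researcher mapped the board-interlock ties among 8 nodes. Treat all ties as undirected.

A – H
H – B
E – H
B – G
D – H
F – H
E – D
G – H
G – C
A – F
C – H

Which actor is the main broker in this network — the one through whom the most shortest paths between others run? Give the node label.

Unnormalized betweenness of each node: A:0, B:0, C:0, D:0, E:0, F:0, G:1/2, H:33/2.
H has the largest value, 33/2, making it the main broker — the node through which the most shortest paths run.

H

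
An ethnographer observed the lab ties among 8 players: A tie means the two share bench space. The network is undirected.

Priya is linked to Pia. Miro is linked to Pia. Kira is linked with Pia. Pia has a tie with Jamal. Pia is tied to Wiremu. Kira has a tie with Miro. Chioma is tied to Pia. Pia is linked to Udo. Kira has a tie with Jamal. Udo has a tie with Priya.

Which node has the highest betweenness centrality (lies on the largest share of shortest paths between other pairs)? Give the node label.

Unnormalized betweenness of each node: Chioma:0, Jamal:0, Kira:1/2, Miro:0, Pia:35/2, Priya:0, Udo:0, Wiremu:0.
Pia has the largest value, 35/2, making it the main broker — the node through which the most shortest paths run.

Pia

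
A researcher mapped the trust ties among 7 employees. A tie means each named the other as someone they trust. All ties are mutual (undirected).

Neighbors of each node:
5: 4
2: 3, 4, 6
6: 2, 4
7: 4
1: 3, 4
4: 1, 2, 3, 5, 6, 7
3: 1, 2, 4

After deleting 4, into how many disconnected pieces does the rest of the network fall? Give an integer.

3

Without 4, the remaining ties split the others into: {1, 2, 3, 6}; {7}; {5}.
That's 3 separate components.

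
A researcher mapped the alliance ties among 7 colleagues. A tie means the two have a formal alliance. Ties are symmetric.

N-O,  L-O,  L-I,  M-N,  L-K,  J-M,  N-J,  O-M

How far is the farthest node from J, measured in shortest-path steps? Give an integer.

4

Distances from J: I:4, K:4, L:3, M:1, N:1, O:2.
The largest is 4 (to I and K), so the eccentricity of J is 4.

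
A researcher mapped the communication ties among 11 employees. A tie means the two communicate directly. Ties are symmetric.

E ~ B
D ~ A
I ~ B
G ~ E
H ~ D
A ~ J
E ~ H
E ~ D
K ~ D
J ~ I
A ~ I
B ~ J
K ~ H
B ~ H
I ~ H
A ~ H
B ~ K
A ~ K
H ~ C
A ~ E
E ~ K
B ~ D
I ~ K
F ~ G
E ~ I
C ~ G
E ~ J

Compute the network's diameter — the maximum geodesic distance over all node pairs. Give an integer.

Eccentricity of each node (its greatest distance to any other): A:3, B:3, C:3, D:3, E:2, F:3, G:2, H:3, I:3, J:3, K:3.
The maximum eccentricity is 3, realized for instance by the pair F–H via F – G – C – H. So the diameter is 3.

3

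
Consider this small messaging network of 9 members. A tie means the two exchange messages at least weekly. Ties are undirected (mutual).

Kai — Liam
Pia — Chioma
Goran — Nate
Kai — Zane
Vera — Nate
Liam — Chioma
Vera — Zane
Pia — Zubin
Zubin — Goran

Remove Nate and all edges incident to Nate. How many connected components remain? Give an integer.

1

Nate's neighbors (Goran and Vera) remain reachable from one another through other ties, so the rest of the network stays in one piece.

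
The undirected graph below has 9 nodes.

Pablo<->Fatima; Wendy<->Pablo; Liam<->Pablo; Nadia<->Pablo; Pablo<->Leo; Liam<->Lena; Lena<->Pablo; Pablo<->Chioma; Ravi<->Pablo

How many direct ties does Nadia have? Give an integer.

Nadia is directly tied to Pablo. That is 1 neighbor, so the degree of Nadia is 1.

1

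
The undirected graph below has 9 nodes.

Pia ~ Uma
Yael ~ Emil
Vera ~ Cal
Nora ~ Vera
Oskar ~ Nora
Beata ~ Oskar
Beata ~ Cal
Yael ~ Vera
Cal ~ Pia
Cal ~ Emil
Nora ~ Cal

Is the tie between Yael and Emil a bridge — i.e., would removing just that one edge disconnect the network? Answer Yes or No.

No

Even without that edge, Yael still reaches Emil via Yael – Vera – Cal – Emil, so the network stays connected. Not a bridge.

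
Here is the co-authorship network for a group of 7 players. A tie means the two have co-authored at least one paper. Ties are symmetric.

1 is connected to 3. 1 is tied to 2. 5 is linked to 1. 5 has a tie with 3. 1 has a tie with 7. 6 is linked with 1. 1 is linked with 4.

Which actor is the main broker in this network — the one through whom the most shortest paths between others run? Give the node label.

Unnormalized betweenness of each node: 1:14, 2:0, 3:0, 4:0, 5:0, 6:0, 7:0.
1 has the largest value, 14, making it the main broker — the node through which the most shortest paths run.

1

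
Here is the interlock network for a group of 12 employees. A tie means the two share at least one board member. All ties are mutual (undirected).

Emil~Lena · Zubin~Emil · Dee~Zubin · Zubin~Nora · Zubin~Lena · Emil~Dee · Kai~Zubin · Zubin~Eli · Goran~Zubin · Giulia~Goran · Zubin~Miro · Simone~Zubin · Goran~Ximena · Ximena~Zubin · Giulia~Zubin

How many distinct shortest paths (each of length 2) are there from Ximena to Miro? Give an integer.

The shortest distance is 2, and the only length-2 path is Ximena–Zubin–Miro. So there is exactly 1 shortest path.

1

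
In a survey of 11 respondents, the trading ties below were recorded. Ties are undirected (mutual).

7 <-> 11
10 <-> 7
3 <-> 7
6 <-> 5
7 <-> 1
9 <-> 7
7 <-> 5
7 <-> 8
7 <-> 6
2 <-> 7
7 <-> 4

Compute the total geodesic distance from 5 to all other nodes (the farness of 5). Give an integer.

Distances from 5: 1:2, 2:2, 3:2, 4:2, 6:1, 7:1, 8:2, 9:2, 10:2, 11:2.
Sum = 2 + 2 + 2 + 2 + 1 + 1 + 2 + 2 + 2 + 2 = 18.

18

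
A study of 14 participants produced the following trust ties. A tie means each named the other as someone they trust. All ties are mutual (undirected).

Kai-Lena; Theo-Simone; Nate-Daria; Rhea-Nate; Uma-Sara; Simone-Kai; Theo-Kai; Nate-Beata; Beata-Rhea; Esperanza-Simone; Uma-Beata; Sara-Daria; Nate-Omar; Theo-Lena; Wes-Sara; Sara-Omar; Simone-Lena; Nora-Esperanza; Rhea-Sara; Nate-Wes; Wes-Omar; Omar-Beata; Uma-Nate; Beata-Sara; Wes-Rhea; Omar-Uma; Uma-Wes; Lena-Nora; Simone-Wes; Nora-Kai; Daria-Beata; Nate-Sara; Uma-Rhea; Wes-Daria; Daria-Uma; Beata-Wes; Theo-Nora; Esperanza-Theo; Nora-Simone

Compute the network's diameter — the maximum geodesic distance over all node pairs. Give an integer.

Eccentricity of each node (its greatest distance to any other): Beata:3, Daria:3, Esperanza:3, Kai:3, Lena:3, Nate:3, Nora:3, Omar:3, Rhea:3, Sara:3, Simone:2, Theo:3, Uma:3, Wes:2.
The maximum eccentricity is 3, realized for instance by the pair Esperanza–Sara via Esperanza – Simone – Wes – Sara. So the diameter is 3.

3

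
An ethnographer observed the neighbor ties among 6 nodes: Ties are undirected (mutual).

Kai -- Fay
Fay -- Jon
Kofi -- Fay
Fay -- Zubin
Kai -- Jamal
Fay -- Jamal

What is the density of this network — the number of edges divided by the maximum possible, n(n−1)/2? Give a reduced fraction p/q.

There are 6 edges and 6 nodes, so the maximum possible is C(6,2) = 15.
Density = 6/15 = 2/5.

2/5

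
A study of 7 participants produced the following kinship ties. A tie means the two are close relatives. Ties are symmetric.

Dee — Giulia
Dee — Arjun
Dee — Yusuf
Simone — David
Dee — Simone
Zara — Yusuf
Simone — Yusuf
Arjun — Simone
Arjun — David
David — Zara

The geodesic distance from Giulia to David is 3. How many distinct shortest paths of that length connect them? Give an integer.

The shortest distance is 3. The length-3 paths are: Giulia–Dee–Arjun–David; Giulia–Dee–Simone–David.
That gives 2 distinct shortest paths.

2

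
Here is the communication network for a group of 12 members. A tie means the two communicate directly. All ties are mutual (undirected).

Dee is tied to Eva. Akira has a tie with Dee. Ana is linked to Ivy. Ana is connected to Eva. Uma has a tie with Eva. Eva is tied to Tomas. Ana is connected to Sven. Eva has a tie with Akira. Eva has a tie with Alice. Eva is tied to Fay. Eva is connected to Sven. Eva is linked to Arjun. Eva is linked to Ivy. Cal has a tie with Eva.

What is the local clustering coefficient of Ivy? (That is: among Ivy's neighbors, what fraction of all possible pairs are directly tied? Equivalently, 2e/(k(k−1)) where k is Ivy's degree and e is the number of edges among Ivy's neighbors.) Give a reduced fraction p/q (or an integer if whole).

1

Ivy's neighbors: Ana and Eva (k = 2).
Possible neighbor pairs: C(2,2) = 1. Edges among them: Ana–Eva → e = 1.
Clustering(Ivy) = 1/1.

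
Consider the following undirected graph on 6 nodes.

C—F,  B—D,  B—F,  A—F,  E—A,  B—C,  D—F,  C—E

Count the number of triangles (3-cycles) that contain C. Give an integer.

C's neighbors: B, E, and F.
Neighbor pairs that are themselves tied: C–B–F. Each forms one triangle with C, for 1 in total.

1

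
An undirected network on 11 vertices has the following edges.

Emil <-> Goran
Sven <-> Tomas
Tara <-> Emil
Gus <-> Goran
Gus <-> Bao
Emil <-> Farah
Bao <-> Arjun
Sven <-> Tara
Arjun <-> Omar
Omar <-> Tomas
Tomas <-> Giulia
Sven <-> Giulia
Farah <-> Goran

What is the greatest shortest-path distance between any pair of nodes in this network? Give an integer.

5

Eccentricity of each node (its greatest distance to any other): Arjun:4, Bao:4, Emil:4, Farah:5, Giulia:5, Goran:4, Gus:5, Omar:5, Sven:4, Tara:4, Tomas:4.
The maximum eccentricity is 5, realized for instance by the pair Gus–Giulia via Gus – Bao – Arjun – Omar – Tomas – Giulia. So the diameter is 5.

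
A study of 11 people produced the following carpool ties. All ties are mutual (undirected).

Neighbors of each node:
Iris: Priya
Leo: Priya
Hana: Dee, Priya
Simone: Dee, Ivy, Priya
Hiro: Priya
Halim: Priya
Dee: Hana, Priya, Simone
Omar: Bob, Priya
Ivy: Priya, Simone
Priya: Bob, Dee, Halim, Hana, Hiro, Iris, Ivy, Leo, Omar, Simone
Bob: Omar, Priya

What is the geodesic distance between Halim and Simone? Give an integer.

One shortest route is Halim – Priya – Simone, which uses 2 edges, and Halim and Simone are not directly tied, so nothing shorter exists. So d(Halim,Simone) = 2.

2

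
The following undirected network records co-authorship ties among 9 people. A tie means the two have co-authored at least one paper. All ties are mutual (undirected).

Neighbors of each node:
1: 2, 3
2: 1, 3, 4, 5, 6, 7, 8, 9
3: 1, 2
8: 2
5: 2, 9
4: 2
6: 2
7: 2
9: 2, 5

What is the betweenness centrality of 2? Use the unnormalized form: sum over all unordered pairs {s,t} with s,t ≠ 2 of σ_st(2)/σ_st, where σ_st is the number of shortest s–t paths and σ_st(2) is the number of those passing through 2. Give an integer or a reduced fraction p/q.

Pairs whose geodesics pass through 2 — 5–4: 1; 5–1: 1; 5–3: 1; 5–8: 1; 5–7: 1; 5–6: 1; 4–1: 1; 4–3: 1; 4–8: 1; 4–7: 1; 4–6: 1; 4–9: 1; 1–8: 1; 1–7: 1 … (+12 more pairs).
All other pairs contribute 0.
Summing the contributions gives betweenness(2) = 26.

26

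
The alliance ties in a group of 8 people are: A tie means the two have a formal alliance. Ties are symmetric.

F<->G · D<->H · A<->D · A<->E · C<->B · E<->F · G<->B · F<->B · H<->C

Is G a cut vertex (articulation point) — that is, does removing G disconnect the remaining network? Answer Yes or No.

No

Even without G, every remaining node can still reach every other (the residual graph is connected), so G is not a cut vertex.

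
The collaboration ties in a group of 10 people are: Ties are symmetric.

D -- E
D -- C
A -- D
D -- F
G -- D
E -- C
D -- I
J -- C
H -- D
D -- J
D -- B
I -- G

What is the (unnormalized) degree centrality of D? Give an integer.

D is directly tied to A, B, C, E, F, G, H, I, and J. That is 9 neighbors, so the degree of D is 9.

9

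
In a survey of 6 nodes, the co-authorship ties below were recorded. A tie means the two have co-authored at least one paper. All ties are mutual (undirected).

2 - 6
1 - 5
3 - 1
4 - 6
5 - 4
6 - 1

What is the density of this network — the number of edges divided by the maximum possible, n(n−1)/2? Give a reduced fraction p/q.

2/5

There are 6 edges and 6 nodes, so the maximum possible is C(6,2) = 15.
Density = 6/15 = 2/5.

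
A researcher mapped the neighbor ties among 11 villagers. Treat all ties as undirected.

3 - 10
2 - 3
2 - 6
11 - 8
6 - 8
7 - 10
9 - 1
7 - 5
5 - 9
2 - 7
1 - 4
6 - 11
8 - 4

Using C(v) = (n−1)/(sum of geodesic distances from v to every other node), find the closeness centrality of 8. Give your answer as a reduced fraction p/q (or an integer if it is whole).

Distances from 8: 1:2, 2:2, 3:3, 4:1, 5:4, 6:1, 7:3, 9:3, 10:4, 11:1. Sum = 24.
n = 11, so closeness = 10/24 = 5/12.

5/12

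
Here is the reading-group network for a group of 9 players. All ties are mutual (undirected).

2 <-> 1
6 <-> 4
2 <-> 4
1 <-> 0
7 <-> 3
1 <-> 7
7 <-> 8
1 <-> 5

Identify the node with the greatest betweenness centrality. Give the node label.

Unnormalized betweenness of each node: 0:0, 1:22, 2:12, 3:0, 4:7, 5:0, 6:0, 7:13, 8:0.
1 has the largest value, 22, making it the main broker — the node through which the most shortest paths run.

1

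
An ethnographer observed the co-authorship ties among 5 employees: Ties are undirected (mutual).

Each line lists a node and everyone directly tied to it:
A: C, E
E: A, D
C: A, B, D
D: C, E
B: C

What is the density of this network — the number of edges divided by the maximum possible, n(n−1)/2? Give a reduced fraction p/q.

There are 5 edges and 5 nodes, so the maximum possible is C(5,2) = 10.
Density = 5/10 = 1/2.

1/2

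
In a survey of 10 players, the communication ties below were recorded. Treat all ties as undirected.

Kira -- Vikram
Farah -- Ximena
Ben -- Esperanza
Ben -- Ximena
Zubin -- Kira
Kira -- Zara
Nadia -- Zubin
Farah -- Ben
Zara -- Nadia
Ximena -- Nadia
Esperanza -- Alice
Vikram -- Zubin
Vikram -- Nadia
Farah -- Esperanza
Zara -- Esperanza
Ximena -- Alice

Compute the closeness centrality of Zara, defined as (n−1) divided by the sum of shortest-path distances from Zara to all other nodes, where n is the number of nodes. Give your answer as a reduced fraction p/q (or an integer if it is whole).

Distances from Zara: Alice:2, Ben:2, Esperanza:1, Farah:2, Kira:1, Nadia:1, Vikram:2, Ximena:2, Zubin:2. Sum = 15.
n = 10, so closeness = 9/15 = 3/5.

3/5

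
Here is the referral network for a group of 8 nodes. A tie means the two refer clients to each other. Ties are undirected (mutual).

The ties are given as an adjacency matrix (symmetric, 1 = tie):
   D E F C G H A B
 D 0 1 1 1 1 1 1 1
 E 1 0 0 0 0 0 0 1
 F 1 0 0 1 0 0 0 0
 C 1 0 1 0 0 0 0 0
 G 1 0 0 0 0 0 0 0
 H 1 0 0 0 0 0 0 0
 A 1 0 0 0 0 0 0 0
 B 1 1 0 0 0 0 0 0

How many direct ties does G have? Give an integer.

G is directly tied to D. That is 1 neighbor, so the degree of G is 1.

1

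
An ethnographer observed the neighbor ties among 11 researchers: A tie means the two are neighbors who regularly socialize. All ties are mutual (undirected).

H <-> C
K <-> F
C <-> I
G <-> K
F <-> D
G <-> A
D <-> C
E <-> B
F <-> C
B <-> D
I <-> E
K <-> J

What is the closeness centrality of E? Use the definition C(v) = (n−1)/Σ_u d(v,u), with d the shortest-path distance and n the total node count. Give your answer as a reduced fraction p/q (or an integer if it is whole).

5/16

Distances from E: A:6, B:1, C:2, D:2, F:3, G:5, H:3, I:1, J:5, K:4. Sum = 32.
n = 11, so closeness = 10/32 = 5/16.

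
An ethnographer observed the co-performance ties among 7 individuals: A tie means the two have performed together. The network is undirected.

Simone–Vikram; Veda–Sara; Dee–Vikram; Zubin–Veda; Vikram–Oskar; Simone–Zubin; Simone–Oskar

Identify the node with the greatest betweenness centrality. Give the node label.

Simone

Unnormalized betweenness of each node: Dee:0, Oskar:0, Sara:0, Simone:9, Veda:5, Vikram:5, Zubin:8.
Simone has the largest value, 9, making it the main broker — the node through which the most shortest paths run.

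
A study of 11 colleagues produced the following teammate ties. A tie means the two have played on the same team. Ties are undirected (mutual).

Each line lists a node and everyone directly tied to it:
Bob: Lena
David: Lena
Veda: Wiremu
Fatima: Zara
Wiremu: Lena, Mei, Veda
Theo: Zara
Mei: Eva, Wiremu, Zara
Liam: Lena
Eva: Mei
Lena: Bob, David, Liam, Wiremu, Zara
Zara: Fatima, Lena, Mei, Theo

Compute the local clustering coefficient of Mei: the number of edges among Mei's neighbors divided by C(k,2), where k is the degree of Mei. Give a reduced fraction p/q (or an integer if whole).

0

Mei's neighbors: Eva, Wiremu, and Zara (k = 3).
Possible neighbor pairs: C(3,2) = 3. Edges among them: none → e = 0.
Clustering(Mei) = 0/3 = 0.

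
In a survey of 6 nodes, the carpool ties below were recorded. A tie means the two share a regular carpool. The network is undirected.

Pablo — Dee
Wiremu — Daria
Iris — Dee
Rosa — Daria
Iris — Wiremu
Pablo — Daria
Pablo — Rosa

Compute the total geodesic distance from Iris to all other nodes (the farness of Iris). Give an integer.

9

Distances from Iris: Daria:2, Dee:1, Pablo:2, Rosa:3, Wiremu:1.
Sum = 2 + 1 + 2 + 3 + 1 = 9.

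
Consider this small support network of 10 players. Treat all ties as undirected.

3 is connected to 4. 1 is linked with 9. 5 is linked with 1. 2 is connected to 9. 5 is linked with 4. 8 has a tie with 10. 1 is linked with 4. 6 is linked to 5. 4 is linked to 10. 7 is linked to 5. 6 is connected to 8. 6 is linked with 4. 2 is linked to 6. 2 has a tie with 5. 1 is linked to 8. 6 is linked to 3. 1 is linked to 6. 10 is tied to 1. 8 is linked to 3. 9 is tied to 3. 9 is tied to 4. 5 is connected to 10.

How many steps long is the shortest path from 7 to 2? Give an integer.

One shortest route is 7 – 5 – 2, which uses 2 edges, and 7 and 2 are not directly tied, so nothing shorter exists. So d(7,2) = 2.

2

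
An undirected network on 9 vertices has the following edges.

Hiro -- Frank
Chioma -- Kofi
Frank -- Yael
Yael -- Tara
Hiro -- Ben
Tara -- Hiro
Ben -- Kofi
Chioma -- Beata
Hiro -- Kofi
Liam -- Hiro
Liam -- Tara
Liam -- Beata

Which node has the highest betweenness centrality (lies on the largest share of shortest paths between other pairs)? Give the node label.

Unnormalized betweenness of each node: Beata:11/6, Ben:0, Chioma:3/2, Frank:11/6, Hiro:79/6, Kofi:14/3, Liam:16/3, Tara:25/6, Yael:1/2.
Hiro has the largest value, 79/6, making it the main broker — the node through which the most shortest paths run.

Hiro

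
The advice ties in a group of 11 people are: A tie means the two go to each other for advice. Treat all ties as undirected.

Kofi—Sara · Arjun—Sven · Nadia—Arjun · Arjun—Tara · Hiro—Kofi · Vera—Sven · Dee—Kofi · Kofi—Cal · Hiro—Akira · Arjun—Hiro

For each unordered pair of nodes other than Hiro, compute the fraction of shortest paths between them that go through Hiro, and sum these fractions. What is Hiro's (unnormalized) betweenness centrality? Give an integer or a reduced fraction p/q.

29

Pairs whose geodesics pass through Hiro — Nadia–Sara: 1; Nadia–Dee: 1; Nadia–Akira: 1; Nadia–Kofi: 1; Nadia–Cal: 1; Tara–Sara: 1; Tara–Dee: 1; Tara–Akira: 1; Tara–Kofi: 1; Tara–Cal: 1; Vera–Sara: 1; Vera–Dee: 1; Vera–Akira: 1; Vera–Kofi: 1 … (+15 more pairs).
All other pairs contribute 0.
Summing the contributions gives betweenness(Hiro) = 29.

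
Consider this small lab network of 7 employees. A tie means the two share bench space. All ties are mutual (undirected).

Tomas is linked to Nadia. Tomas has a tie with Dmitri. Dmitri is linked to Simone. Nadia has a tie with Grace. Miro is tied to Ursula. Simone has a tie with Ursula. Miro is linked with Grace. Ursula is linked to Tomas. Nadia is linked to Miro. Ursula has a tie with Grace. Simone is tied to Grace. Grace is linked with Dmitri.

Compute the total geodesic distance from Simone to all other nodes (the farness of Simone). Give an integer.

Distances from Simone: Dmitri:1, Grace:1, Miro:2, Nadia:2, Tomas:2, Ursula:1.
Sum = 1 + 1 + 2 + 2 + 2 + 1 = 9.

9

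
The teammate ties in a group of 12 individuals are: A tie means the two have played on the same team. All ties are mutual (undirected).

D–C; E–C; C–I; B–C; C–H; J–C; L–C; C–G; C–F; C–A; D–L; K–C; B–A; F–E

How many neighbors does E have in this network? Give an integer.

E is directly tied to C and F. That is 2 neighbors, so the degree of E is 2.

2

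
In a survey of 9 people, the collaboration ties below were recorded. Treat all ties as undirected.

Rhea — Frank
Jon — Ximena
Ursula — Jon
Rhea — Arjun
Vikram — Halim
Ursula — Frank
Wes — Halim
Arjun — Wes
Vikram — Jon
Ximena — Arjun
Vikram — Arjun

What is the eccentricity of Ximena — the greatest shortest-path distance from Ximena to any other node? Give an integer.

Distances from Ximena: Arjun:1, Frank:3, Halim:3, Jon:1, Rhea:2, Ursula:2, Vikram:2, Wes:2.
The largest is 3 (to Halim and Frank), so the eccentricity of Ximena is 3.

3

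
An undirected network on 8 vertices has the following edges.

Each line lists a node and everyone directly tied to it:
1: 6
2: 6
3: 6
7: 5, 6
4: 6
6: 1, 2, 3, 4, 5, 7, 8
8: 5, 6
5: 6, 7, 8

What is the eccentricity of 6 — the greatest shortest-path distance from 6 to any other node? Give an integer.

Distances from 6: 1:1, 2:1, 3:1, 4:1, 5:1, 7:1, 8:1.
The largest is 1 (to 5, 3, 8, 2, 4, 7, and 1), so the eccentricity of 6 is 1.

1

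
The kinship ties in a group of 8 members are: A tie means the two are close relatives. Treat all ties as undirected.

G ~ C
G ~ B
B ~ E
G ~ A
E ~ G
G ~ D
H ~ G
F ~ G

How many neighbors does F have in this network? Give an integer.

F is directly tied to G. That is 1 neighbor, so the degree of F is 1.

1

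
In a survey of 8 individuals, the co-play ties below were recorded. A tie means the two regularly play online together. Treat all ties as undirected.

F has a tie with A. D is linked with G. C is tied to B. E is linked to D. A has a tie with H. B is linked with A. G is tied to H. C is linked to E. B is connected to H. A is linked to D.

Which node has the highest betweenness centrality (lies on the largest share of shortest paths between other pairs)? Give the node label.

A

Unnormalized betweenness of each node: A:47/6, B:23/6, C:4/3, D:31/6, E:3/2, F:0, G:5/6, H:5/2.
A has the largest value, 47/6, making it the main broker — the node through which the most shortest paths run.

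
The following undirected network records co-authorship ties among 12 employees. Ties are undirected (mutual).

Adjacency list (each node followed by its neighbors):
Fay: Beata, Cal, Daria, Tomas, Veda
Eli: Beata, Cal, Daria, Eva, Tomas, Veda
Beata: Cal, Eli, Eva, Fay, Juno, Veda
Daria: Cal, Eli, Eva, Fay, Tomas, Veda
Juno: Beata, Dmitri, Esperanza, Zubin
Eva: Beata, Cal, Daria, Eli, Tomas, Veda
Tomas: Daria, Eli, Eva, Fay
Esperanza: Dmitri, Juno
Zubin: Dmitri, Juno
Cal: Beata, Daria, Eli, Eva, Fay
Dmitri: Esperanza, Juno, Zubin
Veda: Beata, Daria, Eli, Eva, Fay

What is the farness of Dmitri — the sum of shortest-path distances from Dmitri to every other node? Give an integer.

Distances from Dmitri: Beata:2, Cal:3, Daria:4, Eli:3, Esperanza:1, Eva:3, Fay:3, Juno:1, Tomas:4, Veda:3, Zubin:1.
Sum = 2 + 3 + 4 + 3 + 1 + 3 + 3 + 1 + 4 + 3 + 1 = 28.

28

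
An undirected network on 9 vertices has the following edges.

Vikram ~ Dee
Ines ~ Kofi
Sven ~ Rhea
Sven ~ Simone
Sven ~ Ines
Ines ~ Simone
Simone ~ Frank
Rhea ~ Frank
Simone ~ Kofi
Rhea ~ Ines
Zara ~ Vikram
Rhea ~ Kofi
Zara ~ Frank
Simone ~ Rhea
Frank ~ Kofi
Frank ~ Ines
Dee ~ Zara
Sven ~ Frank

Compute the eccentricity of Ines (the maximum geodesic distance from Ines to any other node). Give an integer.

Distances from Ines: Dee:3, Frank:1, Kofi:1, Rhea:1, Simone:1, Sven:1, Vikram:3, Zara:2.
The largest is 3 (to Vikram and Dee), so the eccentricity of Ines is 3.

3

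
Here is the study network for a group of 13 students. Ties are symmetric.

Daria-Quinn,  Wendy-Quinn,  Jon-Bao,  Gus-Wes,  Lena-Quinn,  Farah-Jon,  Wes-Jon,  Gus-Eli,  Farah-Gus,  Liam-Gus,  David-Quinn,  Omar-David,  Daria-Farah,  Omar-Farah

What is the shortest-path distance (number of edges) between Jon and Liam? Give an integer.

3

One shortest route is Jon – Farah – Gus – Liam, which uses 3 edges, and at distance 2 from Jon we only reach {Daria, Gus, Omar}, which does not include Liam. So d(Jon,Liam) = 3.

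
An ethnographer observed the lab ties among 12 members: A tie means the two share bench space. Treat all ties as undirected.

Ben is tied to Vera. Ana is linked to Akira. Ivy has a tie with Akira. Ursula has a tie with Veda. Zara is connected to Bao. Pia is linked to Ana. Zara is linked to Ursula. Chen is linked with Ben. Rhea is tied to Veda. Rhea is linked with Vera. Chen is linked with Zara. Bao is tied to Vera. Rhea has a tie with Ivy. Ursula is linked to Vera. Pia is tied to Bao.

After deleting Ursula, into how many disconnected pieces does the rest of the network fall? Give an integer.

Ursula's neighbors (Veda, Vera, and Zara) remain reachable from one another through other ties, so the rest of the network stays in one piece.

1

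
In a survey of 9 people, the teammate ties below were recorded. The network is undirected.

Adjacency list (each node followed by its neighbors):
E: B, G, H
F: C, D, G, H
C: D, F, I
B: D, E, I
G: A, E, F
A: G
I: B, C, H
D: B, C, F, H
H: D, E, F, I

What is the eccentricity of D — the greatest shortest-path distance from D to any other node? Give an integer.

Distances from D: A:3, B:1, C:1, E:2, F:1, G:2, H:1, I:2.
The largest is 3 (to A), so the eccentricity of D is 3.

3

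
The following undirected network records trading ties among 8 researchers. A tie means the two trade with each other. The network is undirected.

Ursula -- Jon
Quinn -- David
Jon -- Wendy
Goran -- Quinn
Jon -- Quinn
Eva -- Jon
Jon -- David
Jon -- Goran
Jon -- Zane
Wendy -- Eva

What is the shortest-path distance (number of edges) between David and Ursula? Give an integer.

2

One shortest route is David – Jon – Ursula, which uses 2 edges, and David and Ursula are not directly tied, so nothing shorter exists. So d(David,Ursula) = 2.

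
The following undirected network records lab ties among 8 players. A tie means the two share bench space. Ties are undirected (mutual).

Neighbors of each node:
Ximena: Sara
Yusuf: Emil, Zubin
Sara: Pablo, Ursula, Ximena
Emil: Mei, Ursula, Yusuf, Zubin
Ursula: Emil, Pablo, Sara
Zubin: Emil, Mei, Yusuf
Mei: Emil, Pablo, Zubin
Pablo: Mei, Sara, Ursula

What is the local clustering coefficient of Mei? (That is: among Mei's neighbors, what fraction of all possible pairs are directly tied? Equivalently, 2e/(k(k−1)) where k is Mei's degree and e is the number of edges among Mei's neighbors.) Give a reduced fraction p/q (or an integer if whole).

Mei's neighbors: Emil, Pablo, and Zubin (k = 3).
Possible neighbor pairs: C(3,2) = 3. Edges among them: Emil–Zubin → e = 1.
Clustering(Mei) = 1/3.

1/3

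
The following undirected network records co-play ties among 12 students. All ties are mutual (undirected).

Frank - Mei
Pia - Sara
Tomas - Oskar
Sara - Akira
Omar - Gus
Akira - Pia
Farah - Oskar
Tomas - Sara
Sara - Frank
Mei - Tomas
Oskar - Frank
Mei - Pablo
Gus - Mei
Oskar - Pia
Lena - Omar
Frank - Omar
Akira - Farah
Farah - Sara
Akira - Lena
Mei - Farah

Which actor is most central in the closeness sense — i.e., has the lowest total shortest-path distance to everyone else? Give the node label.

Farness (sum of distances to all others) for each node — Akira:20, Farah:19, Frank:18, Gus:25, Lena:25, Mei:19, Omar:23, Oskar:21, Pablo:29, Pia:25, Sara:19, Tomas:21.
The smallest farness is 18, for Frank, so Frank has the highest closeness.

Frank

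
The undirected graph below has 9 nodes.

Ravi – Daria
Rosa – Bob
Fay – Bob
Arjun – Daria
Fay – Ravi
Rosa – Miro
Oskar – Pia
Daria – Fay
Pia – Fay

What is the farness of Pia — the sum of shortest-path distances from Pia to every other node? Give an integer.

Distances from Pia: Arjun:3, Bob:2, Daria:2, Fay:1, Miro:4, Oskar:1, Ravi:2, Rosa:3.
Sum = 3 + 2 + 2 + 1 + 4 + 1 + 2 + 3 = 18.

18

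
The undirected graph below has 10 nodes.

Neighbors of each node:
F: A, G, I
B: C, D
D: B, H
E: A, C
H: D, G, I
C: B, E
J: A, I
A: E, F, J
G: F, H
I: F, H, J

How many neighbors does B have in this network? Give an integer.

B is directly tied to C and D. That is 2 neighbors, so the degree of B is 2.

2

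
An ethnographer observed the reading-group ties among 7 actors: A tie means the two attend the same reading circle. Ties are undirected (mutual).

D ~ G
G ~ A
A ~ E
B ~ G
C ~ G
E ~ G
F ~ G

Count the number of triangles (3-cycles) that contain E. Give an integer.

1

E's neighbors: A and G.
Neighbor pairs that are themselves tied: E–A–G. Each forms one triangle with E, for 1 in total.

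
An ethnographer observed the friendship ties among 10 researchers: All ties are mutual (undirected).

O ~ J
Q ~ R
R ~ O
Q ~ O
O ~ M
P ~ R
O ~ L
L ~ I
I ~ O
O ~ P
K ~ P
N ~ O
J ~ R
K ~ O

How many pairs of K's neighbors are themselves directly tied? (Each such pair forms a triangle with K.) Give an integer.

K's neighbors: O and P.
Neighbor pairs that are themselves tied: K–O–P. Each forms one triangle with K, for 1 in total.

1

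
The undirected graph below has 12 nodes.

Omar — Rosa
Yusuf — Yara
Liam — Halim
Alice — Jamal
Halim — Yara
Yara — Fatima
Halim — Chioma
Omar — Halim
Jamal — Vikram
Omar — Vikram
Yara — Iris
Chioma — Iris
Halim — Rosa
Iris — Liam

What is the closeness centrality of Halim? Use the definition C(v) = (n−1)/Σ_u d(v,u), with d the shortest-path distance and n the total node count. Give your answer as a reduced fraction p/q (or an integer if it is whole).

Distances from Halim: Alice:4, Chioma:1, Fatima:2, Iris:2, Jamal:3, Liam:1, Omar:1, Rosa:1, Vikram:2, Yara:1, Yusuf:2. Sum = 20.
n = 12, so closeness = 11/20.

11/20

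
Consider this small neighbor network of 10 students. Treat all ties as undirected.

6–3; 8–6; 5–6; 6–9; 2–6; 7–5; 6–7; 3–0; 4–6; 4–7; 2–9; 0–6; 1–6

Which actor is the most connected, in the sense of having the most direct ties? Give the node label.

Degrees — 0:2, 1:1, 2:2, 3:2, 4:2, 5:2, 6:9, 7:3, 8:1, 9:2.
The maximum is 9, attained only by 6.

6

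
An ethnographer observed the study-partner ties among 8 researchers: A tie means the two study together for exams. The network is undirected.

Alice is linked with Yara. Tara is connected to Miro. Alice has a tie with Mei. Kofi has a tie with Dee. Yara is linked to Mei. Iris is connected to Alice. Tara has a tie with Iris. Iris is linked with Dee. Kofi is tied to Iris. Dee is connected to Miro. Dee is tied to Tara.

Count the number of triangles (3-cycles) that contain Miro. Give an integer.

1

Miro's neighbors: Dee and Tara.
Neighbor pairs that are themselves tied: Miro–Dee–Tara. Each forms one triangle with Miro, for 1 in total.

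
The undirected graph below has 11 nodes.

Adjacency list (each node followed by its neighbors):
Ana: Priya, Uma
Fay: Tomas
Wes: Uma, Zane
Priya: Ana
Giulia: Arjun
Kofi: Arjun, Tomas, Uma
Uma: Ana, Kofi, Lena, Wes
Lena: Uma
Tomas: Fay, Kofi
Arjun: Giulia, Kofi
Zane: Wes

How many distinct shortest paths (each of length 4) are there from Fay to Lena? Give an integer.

The shortest distance is 4, and the only length-4 path is Fay–Tomas–Kofi–Uma–Lena. So there is exactly 1 shortest path.

1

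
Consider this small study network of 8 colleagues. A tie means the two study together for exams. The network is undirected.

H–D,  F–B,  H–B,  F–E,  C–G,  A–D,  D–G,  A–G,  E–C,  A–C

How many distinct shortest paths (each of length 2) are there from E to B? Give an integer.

The shortest distance is 2, and the only length-2 path is E–F–B. So there is exactly 1 shortest path.

1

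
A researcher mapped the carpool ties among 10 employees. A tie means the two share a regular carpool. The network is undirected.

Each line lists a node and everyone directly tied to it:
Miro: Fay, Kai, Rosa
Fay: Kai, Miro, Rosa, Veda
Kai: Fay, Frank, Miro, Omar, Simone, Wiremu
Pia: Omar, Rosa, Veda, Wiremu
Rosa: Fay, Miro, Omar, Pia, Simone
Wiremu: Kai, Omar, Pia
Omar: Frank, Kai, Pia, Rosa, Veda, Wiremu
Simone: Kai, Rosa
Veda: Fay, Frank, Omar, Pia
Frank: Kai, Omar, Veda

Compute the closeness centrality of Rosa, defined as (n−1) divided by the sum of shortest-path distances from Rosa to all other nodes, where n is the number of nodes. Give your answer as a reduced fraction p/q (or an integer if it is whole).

9/13

Distances from Rosa: Fay:1, Frank:2, Kai:2, Miro:1, Omar:1, Pia:1, Simone:1, Veda:2, Wiremu:2. Sum = 13.
n = 10, so closeness = 9/13.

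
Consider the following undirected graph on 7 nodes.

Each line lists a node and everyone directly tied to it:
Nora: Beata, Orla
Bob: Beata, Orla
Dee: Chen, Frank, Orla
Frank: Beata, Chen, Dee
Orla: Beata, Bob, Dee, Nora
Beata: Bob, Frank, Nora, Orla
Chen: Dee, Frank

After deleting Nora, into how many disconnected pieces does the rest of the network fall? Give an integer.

1

Nora's neighbors (Beata and Orla) remain reachable from one another through other ties, so the rest of the network stays in one piece.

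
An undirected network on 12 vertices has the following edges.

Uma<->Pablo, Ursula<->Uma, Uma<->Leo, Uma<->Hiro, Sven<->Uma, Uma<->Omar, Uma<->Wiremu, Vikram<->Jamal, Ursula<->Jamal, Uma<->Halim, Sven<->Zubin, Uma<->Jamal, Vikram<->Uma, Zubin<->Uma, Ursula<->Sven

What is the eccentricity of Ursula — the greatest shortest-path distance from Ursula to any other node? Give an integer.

Distances from Ursula: Halim:2, Hiro:2, Jamal:1, Leo:2, Omar:2, Pablo:2, Sven:1, Uma:1, Vikram:2, Wiremu:2, Zubin:2.
The largest is 2 (to Vikram, Halim, Omar, Pablo, Wiremu, Zubin, Hiro, and Leo), so the eccentricity of Ursula is 2.

2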